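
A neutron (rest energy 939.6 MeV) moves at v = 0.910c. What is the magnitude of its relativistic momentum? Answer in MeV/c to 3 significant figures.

p ≈ 2060 MeV/c

γ = 1/√(1 − 0.910²) = 2.4119
p = γβm₀c = 2.4119 × 0.910 × 939.6 MeV/c = 2060 MeV/c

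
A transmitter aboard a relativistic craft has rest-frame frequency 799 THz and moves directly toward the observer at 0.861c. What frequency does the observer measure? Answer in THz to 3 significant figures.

f_obs ≈ 2920 THz

Relativistic Doppler: f_obs = f_src √((1+β)/(1−β))
= 799 × √(1.8610/0.13900) = 799 × 3.6590 = 2920 THz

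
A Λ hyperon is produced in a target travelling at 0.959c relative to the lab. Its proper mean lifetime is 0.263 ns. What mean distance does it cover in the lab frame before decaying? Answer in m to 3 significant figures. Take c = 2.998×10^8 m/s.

d ≈ 0.267 m

γ = 1/√(1 − 0.959²) = 3.5285
Dilated lifetime: Δt = γτ₀ = 3.5285 × 0.263 ns = 0.92800 ns
d = vΔt = 0.959c × 0.92800 ns = 2.8751×10^8 m/s × 9.2800×10^-10 s = 0.267 m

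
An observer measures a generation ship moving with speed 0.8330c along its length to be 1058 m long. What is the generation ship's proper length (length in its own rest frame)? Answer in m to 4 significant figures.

L₀ ≈ 1912 m

γ = 1/√(1 − 0.8330²) = 1.80743
L₀ = γL = 1.80743 × 1058 = 1912 m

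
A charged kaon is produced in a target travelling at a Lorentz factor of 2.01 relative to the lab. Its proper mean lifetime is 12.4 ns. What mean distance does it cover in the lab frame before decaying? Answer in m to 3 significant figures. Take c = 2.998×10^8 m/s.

β = √(1 − 1/γ²) = √(1 − 1/2.01²) = 0.86746
Dilated lifetime: Δt = γτ₀ = 2.01 × 12.4 ns = 24.924 ns
d = vΔt = 0.86746c × 24.924 ns = 2.6006×10^8 m/s × 2.4924×10^-8 s = 6.48 m

d ≈ 6.48 m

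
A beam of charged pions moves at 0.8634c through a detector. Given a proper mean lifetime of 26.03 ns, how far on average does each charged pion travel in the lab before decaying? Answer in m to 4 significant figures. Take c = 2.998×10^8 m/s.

d ≈ 13.35 m

γ = 1/√(1 − 0.8634²) = 1.98208
Dilated lifetime: Δt = γτ₀ = 1.98208 × 26.03 ns = 51.5936 ns
d = vΔt = 0.8634c × 51.5936 ns = 2.58847×10^8 m/s × 5.15936×10^-8 s = 13.35 m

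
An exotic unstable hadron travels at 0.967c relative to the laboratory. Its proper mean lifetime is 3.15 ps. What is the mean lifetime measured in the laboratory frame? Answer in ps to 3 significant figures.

Δt ≈ 12.4 ps

γ = 1/√(1 − 0.967²) = 3.9250
Time dilation: Δt = γτ₀ = 3.9250 × 3.15 ps = 12.4 ps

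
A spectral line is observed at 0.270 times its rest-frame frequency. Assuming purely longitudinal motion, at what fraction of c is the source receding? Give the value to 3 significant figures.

β ≈ 0.864

f_obs/f_src = √((1−β)/(1+β)) = 0.270  ⇒  (1−β)/(1+β) = 0.072900
β = |1 − D²|/(1 + D²) = |1 − 0.072900|/(1 + 0.072900) = 0.864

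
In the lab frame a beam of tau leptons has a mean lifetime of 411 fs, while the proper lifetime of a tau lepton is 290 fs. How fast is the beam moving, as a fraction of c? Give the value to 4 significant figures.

β ≈ 0.7086

γ = Δt/τ₀ = 411/290 = 1.41724
β = √(1 − 1/γ²) = √(1 − 1/1.41724²) = 0.7086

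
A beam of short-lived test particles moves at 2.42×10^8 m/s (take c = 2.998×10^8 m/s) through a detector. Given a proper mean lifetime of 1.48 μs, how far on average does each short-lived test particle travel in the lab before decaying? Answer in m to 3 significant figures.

β = v/c = 2.42×10^8 / 2.998×10^8 = 0.80720
γ = 1/√(1 − 0.80720²) = 1.6941
Dilated lifetime: Δt = γτ₀ = 1.6941 × 1.48 μs = 2.5073 μs
d = vΔt = 0.80720c × 2.5073 μs = 2.4200×10^8 m/s × 2.5073×10^-6 s = 607 m

d ≈ 607 m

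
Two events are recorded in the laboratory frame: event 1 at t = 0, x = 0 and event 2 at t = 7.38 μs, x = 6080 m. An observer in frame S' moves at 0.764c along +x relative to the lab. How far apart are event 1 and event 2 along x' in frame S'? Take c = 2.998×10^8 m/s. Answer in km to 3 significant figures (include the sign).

γ = 1/√(1 − 0.764²) = 1.5499
Δx' = γ(Δx − vΔt) = 1.5499 × (6080 m − 0.764×(2.998×10^8 m/s)×7.38×10^-6 s)
= 1.5499 × (4389.6 m) = 6.80 km

Δx' ≈ 6.80 km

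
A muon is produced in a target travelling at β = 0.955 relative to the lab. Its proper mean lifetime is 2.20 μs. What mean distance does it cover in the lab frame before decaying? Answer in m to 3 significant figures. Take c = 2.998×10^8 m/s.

γ = 1/√(1 − 0.955²) = 3.3715
Dilated lifetime: Δt = γτ₀ = 3.3715 × 2.20 μs = 7.4173 μs
d = vΔt = 0.955c × 7.4173 μs = 2.8631×10^8 m/s × 7.4173×10^-6 s = 2120 m

d ≈ 2120 m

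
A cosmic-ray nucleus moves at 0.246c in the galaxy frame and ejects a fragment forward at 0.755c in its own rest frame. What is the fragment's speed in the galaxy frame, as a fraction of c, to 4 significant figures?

Compose boost 2: (0.755 + 0.246)/(1 + 0.755×0.246) = 1.001/1.18573 = 0.8442

u ≈ 0.8442c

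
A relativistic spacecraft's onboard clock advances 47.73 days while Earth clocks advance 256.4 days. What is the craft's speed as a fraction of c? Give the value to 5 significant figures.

β ≈ 0.98252

γ = Δt/τ₀ = 256.4/47.73 = 5.371884
β = √(1 − 1/γ²) = √(1 − 1/5.371884²) = 0.98252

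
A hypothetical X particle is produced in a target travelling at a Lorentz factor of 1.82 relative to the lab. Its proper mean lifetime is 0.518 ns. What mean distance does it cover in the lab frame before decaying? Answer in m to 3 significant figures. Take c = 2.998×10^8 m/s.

d ≈ 0.236 m

β = √(1 − 1/γ²) = √(1 − 1/1.82²) = 0.83553
Dilated lifetime: Δt = γτ₀ = 1.82 × 0.518 ns = 0.94276 ns
d = vΔt = 0.83553c × 0.94276 ns = 2.5049×10^8 m/s × 9.4276×10^-10 s = 0.236 m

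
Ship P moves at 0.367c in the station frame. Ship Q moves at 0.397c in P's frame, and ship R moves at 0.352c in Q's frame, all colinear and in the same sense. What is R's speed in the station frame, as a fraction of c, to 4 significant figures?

Compose boost 2: (0.397 + 0.367)/(1 + 0.397×0.367) = 0.7640/1.14570 = 0.666842
Compose boost 3: (0.352 + 0.666842)/(1 + 0.352×0.666842) = 1.01884/1.23473 = 0.8252

u ≈ 0.8252c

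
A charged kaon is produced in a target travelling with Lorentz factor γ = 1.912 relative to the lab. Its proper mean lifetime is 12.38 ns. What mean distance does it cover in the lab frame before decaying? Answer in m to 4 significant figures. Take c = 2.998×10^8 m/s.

d ≈ 6.048 m

β = √(1 − 1/γ²) = √(1 − 1/1.912²) = 0.852325
Dilated lifetime: Δt = γτ₀ = 1.912 × 12.38 ns = 23.6706 ns
d = vΔt = 0.852325c × 23.6706 ns = 2.55527×10^8 m/s × 2.36706×10^-8 s = 6.048 m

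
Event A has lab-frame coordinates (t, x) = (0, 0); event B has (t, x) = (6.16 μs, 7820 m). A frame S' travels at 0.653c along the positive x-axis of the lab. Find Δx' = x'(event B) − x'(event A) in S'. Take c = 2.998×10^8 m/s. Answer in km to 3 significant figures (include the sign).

γ = 1/√(1 − 0.653²) = 1.3204
Δx' = γ(Δx − vΔt) = 1.3204 × (7820 m − 0.653×(2.998×10^8 m/s)×6.16×10^-6 s)
= 1.3204 × (6614.1 m) = 8.73 km

Δx' ≈ 8.73 km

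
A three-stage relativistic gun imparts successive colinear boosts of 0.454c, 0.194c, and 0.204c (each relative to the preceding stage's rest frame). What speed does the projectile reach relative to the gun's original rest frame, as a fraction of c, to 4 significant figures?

Compose boost 2: (0.194 + 0.454)/(1 + 0.194×0.454) = 0.6480/1.08808 = 0.595547
Compose boost 3: (0.204 + 0.595547)/(1 + 0.204×0.595547) = 0.799547/1.12149 = 0.7129

u ≈ 0.7129c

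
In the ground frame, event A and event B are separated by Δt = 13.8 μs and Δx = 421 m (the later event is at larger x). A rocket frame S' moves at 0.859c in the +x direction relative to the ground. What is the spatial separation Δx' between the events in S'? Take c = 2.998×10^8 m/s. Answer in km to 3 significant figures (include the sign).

Δx' ≈ -6.12 km

γ = 1/√(1 − 0.859²) = 1.9532
Δx' = γ(Δx − vΔt) = 1.9532 × (421 m − 0.859×(2.998×10^8 m/s)×13.8×10^-6 s)
= 1.9532 × (-3132.9 m) = -6.12 km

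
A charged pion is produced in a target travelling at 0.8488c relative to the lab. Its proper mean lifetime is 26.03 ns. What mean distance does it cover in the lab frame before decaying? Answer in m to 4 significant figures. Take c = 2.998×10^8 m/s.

γ = 1/√(1 − 0.8488²) = 1.89138
Dilated lifetime: Δt = γτ₀ = 1.89138 × 26.03 ns = 49.2327 ns
d = vΔt = 0.8488c × 49.2327 ns = 2.54470×10^8 m/s × 4.92327×10^-8 s = 12.53 m

d ≈ 12.53 m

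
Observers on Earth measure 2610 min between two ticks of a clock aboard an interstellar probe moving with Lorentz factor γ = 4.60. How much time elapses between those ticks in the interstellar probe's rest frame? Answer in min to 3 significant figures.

τ₀ ≈ 567 min

γ = 4.60 (given)
Proper time: τ₀ = Δt/γ = 2610/4.60 = 567 min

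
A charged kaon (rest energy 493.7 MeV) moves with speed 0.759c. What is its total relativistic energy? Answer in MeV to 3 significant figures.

E ≈ 758 MeV

γ = 1/√(1 − 0.759²) = 1.5359
E = γm₀c² = 1.5359 × 493.7 MeV = 758 MeV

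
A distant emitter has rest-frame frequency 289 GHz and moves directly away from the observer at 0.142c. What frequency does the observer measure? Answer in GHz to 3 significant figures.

Relativistic Doppler: f_obs = f_src √((1−β)/(1+β))
= 289 × √(0.85800/1.1420) = 289 × 0.86678 = 251 GHz

f_obs ≈ 251 GHz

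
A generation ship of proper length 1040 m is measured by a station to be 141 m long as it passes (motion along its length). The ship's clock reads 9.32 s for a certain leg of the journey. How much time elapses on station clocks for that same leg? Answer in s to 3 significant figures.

Δt ≈ 68.7 s

Length contraction ⇒ γ = L₀/L = 1040/141 = 7.3759
Time dilation: Δt = γτ₀ = 7.3759 × 9.32 s = 68.7 s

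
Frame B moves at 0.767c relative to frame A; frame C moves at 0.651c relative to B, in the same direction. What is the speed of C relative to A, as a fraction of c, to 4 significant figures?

u ≈ 0.9458c

Compose boost 2: (0.651 + 0.767)/(1 + 0.651×0.767) = 1.418/1.49932 = 0.9458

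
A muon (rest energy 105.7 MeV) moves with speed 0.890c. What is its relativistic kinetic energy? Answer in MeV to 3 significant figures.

γ = 1/√(1 − 0.890²) = 2.1932
K = (γ − 1)m₀c² = (2.1932 − 1) × 105.7 MeV = 1.1932 × 105.7 MeV = 126 MeV

K ≈ 126 MeV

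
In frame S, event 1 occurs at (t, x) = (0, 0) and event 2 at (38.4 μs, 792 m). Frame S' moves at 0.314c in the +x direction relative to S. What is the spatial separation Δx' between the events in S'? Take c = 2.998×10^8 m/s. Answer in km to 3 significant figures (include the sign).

Δx' ≈ -2.97 km

γ = 1/√(1 − 0.314²) = 1.0533
Δx' = γ(Δx − vΔt) = 1.0533 × (792 m − 0.314×(2.998×10^8 m/s)×38.4×10^-6 s)
= 1.0533 × (-2822.9 m) = -2.97 km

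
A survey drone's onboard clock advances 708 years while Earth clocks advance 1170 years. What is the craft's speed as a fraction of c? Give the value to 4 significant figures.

γ = Δt/τ₀ = 1170/708 = 1.65254
β = √(1 − 1/γ²) = √(1 − 1/1.65254²) = 0.7961

β ≈ 0.7961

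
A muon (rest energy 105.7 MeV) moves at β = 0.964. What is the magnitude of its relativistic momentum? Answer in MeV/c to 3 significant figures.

p ≈ 383 MeV/c

γ = 1/√(1 − 0.964²) = 3.7608
p = γβm₀c = 3.7608 × 0.964 × 105.7 MeV/c = 383 MeV/c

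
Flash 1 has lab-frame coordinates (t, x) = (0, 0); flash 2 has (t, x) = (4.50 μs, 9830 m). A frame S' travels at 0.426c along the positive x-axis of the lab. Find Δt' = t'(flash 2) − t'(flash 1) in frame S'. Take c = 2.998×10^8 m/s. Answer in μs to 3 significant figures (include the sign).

γ = 1/√(1 − 0.426²) = 1.1053
Δt' = γ(Δt − vΔx/c²) = 1.1053 × (4.50 μs − 0.426×9830 m / (2.998×10^8 m/s))
= 1.1053 × (-9.4679 μs) = -10.5 μs

Δt' ≈ -10.5 μs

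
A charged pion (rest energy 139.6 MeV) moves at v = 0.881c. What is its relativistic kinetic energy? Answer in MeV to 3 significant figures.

K ≈ 155 MeV

γ = 1/√(1 − 0.881²) = 2.1136
K = (γ − 1)m₀c² = (2.1136 − 1) × 139.6 MeV = 1.1136 × 139.6 MeV = 155 MeV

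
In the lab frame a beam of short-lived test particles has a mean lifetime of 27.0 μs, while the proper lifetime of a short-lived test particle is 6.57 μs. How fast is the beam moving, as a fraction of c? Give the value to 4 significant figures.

β ≈ 0.9699

γ = Δt/τ₀ = 27.0/6.57 = 4.10959
β = √(1 − 1/γ²) = √(1 − 1/4.10959²) = 0.9699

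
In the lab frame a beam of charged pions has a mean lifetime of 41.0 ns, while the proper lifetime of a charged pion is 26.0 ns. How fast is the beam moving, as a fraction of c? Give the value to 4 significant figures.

γ = Δt/τ₀ = 41.0/26.0 = 1.57692
β = √(1 − 1/γ²) = √(1 − 1/1.57692²) = 0.7732

β ≈ 0.7732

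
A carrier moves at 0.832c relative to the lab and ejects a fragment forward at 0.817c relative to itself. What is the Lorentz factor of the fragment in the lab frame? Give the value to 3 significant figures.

u_lab = (0.817 + 0.832)/(1 + 0.817×0.832) = 1.649/1.67974 = 0.981697
γ = 1/√(1 − 0.981697²) = 5.25

γ ≈ 5.25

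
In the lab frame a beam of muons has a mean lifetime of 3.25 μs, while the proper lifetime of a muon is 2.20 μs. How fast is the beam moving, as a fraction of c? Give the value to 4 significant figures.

γ = Δt/τ₀ = 3.25/2.20 = 1.47727
β = √(1 − 1/γ²) = √(1 − 1/1.47727²) = 0.7361

β ≈ 0.7361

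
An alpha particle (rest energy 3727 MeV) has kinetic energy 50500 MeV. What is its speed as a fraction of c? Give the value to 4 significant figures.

γ = 1 + K/(m₀c²) = 1 + 50500/3727 = 14.5498
β = √(1 − 1/γ²) = 0.9976

β ≈ 0.9976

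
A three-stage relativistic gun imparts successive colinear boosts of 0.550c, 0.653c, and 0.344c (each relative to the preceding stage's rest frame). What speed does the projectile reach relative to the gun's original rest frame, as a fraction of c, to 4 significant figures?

u ≈ 0.9422c

Compose boost 2: (0.653 + 0.550)/(1 + 0.653×0.550) = 1.203/1.35915 = 0.885112
Compose boost 3: (0.344 + 0.885112)/(1 + 0.344×0.885112) = 1.22911/1.30448 = 0.9422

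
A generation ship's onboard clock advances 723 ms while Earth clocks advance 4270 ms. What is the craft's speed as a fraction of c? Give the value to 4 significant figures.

γ = Δt/τ₀ = 4270/723 = 5.90595
β = √(1 − 1/γ²) = √(1 − 1/5.90595²) = 0.9856

β ≈ 0.9856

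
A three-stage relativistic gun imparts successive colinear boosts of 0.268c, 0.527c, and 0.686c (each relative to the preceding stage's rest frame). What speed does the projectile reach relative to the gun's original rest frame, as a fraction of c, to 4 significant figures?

u ≈ 0.9355c

Compose boost 2: (0.527 + 0.268)/(1 + 0.527×0.268) = 0.7950/1.14124 = 0.696613
Compose boost 3: (0.686 + 0.696613)/(1 + 0.686×0.696613) = 1.38261/1.47788 = 0.9355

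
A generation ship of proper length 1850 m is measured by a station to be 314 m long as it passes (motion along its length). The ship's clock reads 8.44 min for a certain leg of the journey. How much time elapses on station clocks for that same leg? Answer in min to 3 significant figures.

Δt ≈ 49.7 min

Length contraction ⇒ γ = L₀/L = 1850/314 = 5.8917
Time dilation: Δt = γτ₀ = 5.8917 × 8.44 min = 49.7 min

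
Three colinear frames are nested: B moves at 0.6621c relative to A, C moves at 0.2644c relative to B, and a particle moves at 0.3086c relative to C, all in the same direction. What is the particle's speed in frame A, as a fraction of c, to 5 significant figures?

Compose boost 2: (0.2644 + 0.6621)/(1 + 0.2644×0.6621) = 0.92650/1.175059 = 0.7884709
Compose boost 3: (0.3086 + 0.7884709)/(1 + 0.3086×0.7884709) = 1.097071/1.243322 = 0.88237

u ≈ 0.88237c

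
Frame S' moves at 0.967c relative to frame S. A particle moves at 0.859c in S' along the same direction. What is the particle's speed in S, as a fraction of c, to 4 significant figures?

u ≈ 0.9975c

Relativistic velocity addition: u = (u' + v)/(1 + u'v/c²)
= (0.859 + 0.967)/(1 + 0.859×0.967) = 1.826/1.83065 = 0.9975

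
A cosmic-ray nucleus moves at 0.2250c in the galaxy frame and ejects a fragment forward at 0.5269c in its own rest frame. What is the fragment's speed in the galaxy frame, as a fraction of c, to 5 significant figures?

u ≈ 0.67221c

Compose boost 2: (0.5269 + 0.2250)/(1 + 0.5269×0.2250) = 0.75190/1.118553 = 0.67221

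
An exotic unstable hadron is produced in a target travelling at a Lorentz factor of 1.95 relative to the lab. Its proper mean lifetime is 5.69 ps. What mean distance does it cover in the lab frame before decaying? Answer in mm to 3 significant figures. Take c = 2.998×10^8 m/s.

d ≈ 2.86 mm

β = √(1 − 1/γ²) = √(1 − 1/1.95²) = 0.85850
Dilated lifetime: Δt = γτ₀ = 1.95 × 5.69 ps = 11.096 ps
d = vΔt = 0.85850c × 11.096 ps = 2.5738×10^8 m/s × 1.1096×10^-11 s = 2.86 mm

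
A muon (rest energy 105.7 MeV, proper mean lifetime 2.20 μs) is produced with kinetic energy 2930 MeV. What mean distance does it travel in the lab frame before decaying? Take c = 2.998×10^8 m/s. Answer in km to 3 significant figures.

d ≈ 18.9 km

γ = 1 + K/(m₀c²) = 1 + 2930/105.7 = 28.720
β = √(1 − 1/γ²) = 0.99939
Dilated lifetime: γτ₀ = 28.720 × 2.20 μs = 63.184 μs
d = βc·γτ₀ = 0.99939 × (2.998×10^8 m/s) × 6.3184×10^-5 s = 18.9 km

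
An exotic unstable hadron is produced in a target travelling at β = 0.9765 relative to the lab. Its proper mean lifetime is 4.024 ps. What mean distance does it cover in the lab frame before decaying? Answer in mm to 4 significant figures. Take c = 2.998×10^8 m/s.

γ = 1/√(1 − 0.9765²) = 4.64000
Dilated lifetime: Δt = γτ₀ = 4.64000 × 4.024 ps = 18.6713 ps
d = vΔt = 0.9765c × 18.6713 ps = 2.92755×10^8 m/s × 1.86713×10^-11 s = 5.466 mm

d ≈ 5.466 mm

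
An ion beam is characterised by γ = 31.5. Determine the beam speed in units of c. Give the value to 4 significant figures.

β ≈ 0.9995

β = √(1 − 1/γ²) = √(1 − 1/31.5²) = √(0.998992) = 0.9995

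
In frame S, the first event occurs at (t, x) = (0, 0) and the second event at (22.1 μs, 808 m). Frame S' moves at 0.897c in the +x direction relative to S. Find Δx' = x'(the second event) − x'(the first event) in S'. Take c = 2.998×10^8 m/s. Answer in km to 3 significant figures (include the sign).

γ = 1/√(1 − 0.897²) = 2.2623
Δx' = γ(Δx − vΔt) = 2.2623 × (808 m − 0.897×(2.998×10^8 m/s)×22.1×10^-6 s)
= 2.2623 × (-5135.1 m) = -11.6 km

Δx' ≈ -11.6 km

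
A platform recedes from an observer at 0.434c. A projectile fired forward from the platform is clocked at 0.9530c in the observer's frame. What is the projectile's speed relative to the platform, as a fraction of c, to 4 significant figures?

Inverse velocity addition: u' = (u − v)/(1 − uv/c²)
= (0.9530 − 0.434)/(1 − 0.9530×0.434) = 0.5190/0.586398 = 0.8851

u' ≈ 0.8851c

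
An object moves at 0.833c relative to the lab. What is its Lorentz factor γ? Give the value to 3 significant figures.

γ ≈ 1.81

γ = 1/√(1 − β²) = 1/√(1 − 0.833²) = 1/√(0.30611) = 1.81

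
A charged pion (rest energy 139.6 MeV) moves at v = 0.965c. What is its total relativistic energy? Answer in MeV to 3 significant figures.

γ = 1/√(1 − 0.965²) = 3.8132
E = γm₀c² = 3.8132 × 139.6 MeV = 532 MeV

E ≈ 532 MeV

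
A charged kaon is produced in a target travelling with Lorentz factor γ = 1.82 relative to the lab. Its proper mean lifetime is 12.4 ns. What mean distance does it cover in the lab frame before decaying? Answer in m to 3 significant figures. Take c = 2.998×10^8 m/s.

d ≈ 5.65 m

β = √(1 − 1/γ²) = √(1 − 1/1.82²) = 0.83553
Dilated lifetime: Δt = γτ₀ = 1.82 × 12.4 ns = 22.568 ns
d = vΔt = 0.83553c × 22.568 ns = 2.5049×10^8 m/s × 2.2568×10^-8 s = 5.65 m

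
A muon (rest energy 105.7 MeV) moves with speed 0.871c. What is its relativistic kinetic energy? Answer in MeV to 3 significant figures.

γ = 1/√(1 − 0.871²) = 2.0355
K = (γ − 1)m₀c² = (2.0355 − 1) × 105.7 MeV = 1.0355 × 105.7 MeV = 109 MeV

K ≈ 109 MeV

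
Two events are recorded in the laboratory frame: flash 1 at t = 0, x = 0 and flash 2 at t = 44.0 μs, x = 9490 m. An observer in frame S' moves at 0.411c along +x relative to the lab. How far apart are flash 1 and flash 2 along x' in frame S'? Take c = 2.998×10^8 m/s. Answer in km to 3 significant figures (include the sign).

γ = 1/√(1 − 0.411²) = 1.0969
Δx' = γ(Δx − vΔt) = 1.0969 × (9490 m − 0.411×(2.998×10^8 m/s)×44.0×10^-6 s)
= 1.0969 × (4068.4 m) = 4.46 km

Δx' ≈ 4.46 km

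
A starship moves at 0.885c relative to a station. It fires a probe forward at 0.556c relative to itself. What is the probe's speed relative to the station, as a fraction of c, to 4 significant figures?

Relativistic velocity addition: u = (u' + v)/(1 + u'v/c²)
= (0.556 + 0.885)/(1 + 0.556×0.885) = 1.441/1.49206 = 0.9658

u ≈ 0.9658c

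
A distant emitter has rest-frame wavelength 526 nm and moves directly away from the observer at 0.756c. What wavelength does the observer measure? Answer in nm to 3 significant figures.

λ_obs ≈ 1410 nm

Relativistic Doppler: λ_obs = λ_src √((1+β)/(1−β))
= 526 × √(1.7560/0.24400) = 526 × 2.6827 = 1410 nm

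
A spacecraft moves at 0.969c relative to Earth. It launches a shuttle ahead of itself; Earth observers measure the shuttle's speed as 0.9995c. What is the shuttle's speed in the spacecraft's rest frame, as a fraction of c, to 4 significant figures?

u' ≈ 0.9687c

Inverse velocity addition: u' = (u − v)/(1 − uv/c²)
= (0.9995 − 0.969)/(1 − 0.9995×0.969) = 0.03050/0.0314845 = 0.9687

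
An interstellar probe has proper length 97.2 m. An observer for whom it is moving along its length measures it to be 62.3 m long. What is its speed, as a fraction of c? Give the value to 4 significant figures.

β ≈ 0.7676

γ = L₀/L = 97.2/62.3 = 1.56019
β = √(1 − 1/γ²) = 0.7676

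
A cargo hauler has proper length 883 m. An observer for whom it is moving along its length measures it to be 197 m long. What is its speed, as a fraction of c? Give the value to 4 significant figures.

γ = L₀/L = 883/197 = 4.48223
β = √(1 − 1/γ²) = 0.9748

β ≈ 0.9748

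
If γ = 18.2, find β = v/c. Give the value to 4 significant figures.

β = √(1 − 1/γ²) = √(1 − 1/18.2²) = √(0.996981) = 0.9985

β ≈ 0.9985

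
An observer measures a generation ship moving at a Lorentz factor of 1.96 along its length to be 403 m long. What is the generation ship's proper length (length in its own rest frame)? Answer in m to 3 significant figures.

γ = 1.96 (given)
L₀ = γL = 1.96 × 403 = 790 m

L₀ ≈ 790 m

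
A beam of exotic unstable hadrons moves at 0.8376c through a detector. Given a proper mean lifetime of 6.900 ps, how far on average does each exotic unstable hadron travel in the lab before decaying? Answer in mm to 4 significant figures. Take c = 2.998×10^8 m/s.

d ≈ 3.172 mm

γ = 1/√(1 − 0.8376²) = 1.83055
Dilated lifetime: Δt = γτ₀ = 1.83055 × 6.900 ps = 12.6308 ps
d = vΔt = 0.8376c × 12.6308 ps = 2.51112×10^8 m/s × 1.26308×10^-11 s = 3.172 mm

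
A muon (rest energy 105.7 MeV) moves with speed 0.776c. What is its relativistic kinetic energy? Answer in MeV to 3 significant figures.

K ≈ 61.9 MeV

γ = 1/√(1 − 0.776²) = 1.5855
K = (γ − 1)m₀c² = (1.5855 − 1) × 105.7 MeV = 0.58546 × 105.7 MeV = 61.9 MeV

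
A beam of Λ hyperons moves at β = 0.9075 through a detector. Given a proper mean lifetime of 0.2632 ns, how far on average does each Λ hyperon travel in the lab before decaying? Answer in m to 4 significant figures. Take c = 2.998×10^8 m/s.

d ≈ 0.1705 m

γ = 1/√(1 − 0.9075²) = 2.38066
Dilated lifetime: Δt = γτ₀ = 2.38066 × 0.2632 ns = 0.626589 ns
d = vΔt = 0.9075c × 0.626589 ns = 2.72068×10^8 m/s × 6.26589×10^-10 s = 0.1705 m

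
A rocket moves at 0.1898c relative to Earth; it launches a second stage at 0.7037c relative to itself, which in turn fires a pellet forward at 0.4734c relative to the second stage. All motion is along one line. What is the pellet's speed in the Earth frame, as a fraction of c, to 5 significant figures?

Compose boost 2: (0.7037 + 0.1898)/(1 + 0.7037×0.1898) = 0.89350/1.133562 = 0.7882231
Compose boost 3: (0.4734 + 0.7882231)/(1 + 0.4734×0.7882231) = 1.261623/1.373145 = 0.91878

u ≈ 0.91878c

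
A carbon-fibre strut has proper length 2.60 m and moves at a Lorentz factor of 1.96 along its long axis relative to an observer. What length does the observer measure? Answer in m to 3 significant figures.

γ = 1.96 (given)
Length contraction: L = L₀/γ = 2.60/1.96 = 1.33 m

L ≈ 1.33 m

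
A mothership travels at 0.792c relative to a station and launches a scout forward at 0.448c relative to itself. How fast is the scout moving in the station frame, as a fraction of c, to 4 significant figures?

Compose boost 2: (0.448 + 0.792)/(1 + 0.448×0.792) = 1.240/1.35482 = 0.9153

u ≈ 0.9153c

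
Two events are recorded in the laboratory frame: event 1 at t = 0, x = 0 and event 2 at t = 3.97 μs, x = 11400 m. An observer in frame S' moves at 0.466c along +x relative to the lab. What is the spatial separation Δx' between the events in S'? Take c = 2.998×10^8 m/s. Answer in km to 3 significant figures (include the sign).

Δx' ≈ 12.3 km

γ = 1/√(1 − 0.466²) = 1.1302
Δx' = γ(Δx − vΔt) = 1.1302 × (11400 m − 0.466×(2.998×10^8 m/s)×3.97×10^-6 s)
= 1.1302 × (10845 m) = 12.3 km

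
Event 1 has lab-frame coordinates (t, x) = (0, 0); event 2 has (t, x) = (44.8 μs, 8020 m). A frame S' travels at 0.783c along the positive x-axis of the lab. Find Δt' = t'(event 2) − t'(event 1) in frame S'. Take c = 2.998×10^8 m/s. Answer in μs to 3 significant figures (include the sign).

Δt' ≈ 38.3 μs

γ = 1/√(1 − 0.783²) = 1.6077
Δt' = γ(Δt − vΔx/c²) = 1.6077 × (44.8 μs − 0.783×8020 m / (2.998×10^8 m/s))
= 1.6077 × (23.854 μs) = 38.3 μs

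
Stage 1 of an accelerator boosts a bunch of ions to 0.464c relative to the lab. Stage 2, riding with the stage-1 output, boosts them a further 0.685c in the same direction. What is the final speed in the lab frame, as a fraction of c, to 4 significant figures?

Compose boost 2: (0.685 + 0.464)/(1 + 0.685×0.464) = 1.149/1.31784 = 0.8719

u ≈ 0.8719c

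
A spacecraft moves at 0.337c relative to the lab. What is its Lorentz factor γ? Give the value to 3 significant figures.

γ = 1/√(1 − β²) = 1/√(1 − 0.337²) = 1/√(0.88643) = 1.06

γ ≈ 1.06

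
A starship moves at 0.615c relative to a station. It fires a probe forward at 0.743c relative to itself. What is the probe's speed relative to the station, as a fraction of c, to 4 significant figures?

Relativistic velocity addition: u = (u' + v)/(1 + u'v/c²)
= (0.743 + 0.615)/(1 + 0.743×0.615) = 1.358/1.45694 = 0.9321

u ≈ 0.9321c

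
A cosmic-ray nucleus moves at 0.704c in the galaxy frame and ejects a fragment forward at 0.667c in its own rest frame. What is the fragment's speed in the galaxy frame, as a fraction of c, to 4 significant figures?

u ≈ 0.9329c

Compose boost 2: (0.667 + 0.704)/(1 + 0.667×0.704) = 1.371/1.46957 = 0.9329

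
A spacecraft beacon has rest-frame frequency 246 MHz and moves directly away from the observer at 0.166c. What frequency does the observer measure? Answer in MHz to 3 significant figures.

f_obs ≈ 208 MHz

Relativistic Doppler: f_obs = f_src √((1−β)/(1+β))
= 246 × √(0.83400/1.1660) = 246 × 0.84573 = 208 MHz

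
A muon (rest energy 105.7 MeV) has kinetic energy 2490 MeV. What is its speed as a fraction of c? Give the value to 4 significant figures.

β ≈ 0.9992

γ = 1 + K/(m₀c²) = 1 + 2490/105.7 = 24.5572
β = √(1 − 1/γ²) = 0.9992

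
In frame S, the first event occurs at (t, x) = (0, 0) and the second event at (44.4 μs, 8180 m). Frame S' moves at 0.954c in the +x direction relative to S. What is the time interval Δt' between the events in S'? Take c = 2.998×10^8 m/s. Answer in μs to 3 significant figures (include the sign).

Δt' ≈ 61.3 μs

γ = 1/√(1 − 0.954²) = 3.3355
Δt' = γ(Δt − vΔx/c²) = 3.3355 × (44.4 μs − 0.954×8180 m / (2.998×10^8 m/s))
= 3.3355 × (18.370 μs) = 61.3 μs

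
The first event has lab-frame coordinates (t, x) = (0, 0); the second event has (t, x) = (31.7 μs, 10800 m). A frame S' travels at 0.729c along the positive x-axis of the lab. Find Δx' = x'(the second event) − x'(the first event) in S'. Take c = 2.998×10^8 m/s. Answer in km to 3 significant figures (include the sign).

Δx' ≈ 5.66 km

γ = 1/√(1 − 0.729²) = 1.4609
Δx' = γ(Δx − vΔt) = 1.4609 × (10800 m − 0.729×(2.998×10^8 m/s)×31.7×10^-6 s)
= 1.4609 × (3871.8 m) = 5.66 km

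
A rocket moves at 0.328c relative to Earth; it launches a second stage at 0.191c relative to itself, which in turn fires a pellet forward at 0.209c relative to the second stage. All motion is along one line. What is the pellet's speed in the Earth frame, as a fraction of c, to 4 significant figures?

u ≈ 0.6328c

Compose boost 2: (0.191 + 0.328)/(1 + 0.191×0.328) = 0.5190/1.06265 = 0.488403
Compose boost 3: (0.209 + 0.488403)/(1 + 0.209×0.488403) = 0.697403/1.10208 = 0.6328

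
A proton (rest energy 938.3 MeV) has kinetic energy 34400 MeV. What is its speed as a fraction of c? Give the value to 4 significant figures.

β ≈ 0.9996

γ = 1 + K/(m₀c²) = 1 + 34400/938.3 = 37.6620
β = √(1 − 1/γ²) = 0.9996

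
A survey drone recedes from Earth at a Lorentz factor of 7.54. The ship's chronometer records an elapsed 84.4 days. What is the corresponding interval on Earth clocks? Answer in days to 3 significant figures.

Δt ≈ 636 days

γ = 7.54 (given)
Time dilation: Δt = γτ₀ = 7.54 × 84.4 days = 636 days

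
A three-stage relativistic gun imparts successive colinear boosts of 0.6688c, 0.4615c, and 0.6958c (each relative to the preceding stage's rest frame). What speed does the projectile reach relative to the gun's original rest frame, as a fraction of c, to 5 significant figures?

Compose boost 2: (0.4615 + 0.6688)/(1 + 0.4615×0.6688) = 1.1303/1.308651 = 0.8637137
Compose boost 3: (0.6958 + 0.8637137)/(1 + 0.6958×0.8637137) = 1.559514/1.600972 = 0.97410

u ≈ 0.97410c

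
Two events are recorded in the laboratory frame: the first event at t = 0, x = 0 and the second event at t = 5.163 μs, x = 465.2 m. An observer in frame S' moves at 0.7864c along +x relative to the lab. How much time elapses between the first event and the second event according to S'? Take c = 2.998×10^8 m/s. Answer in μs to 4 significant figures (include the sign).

γ = 1/√(1 − 0.7864²) = 1.61886
Δt' = γ(Δt − vΔx/c²) = 1.61886 × (5.163 μs − 0.7864×465.2 m / (2.998×10^8 m/s))
= 1.61886 × (3.94274 μs) = 6.383 μs

Δt' ≈ 6.383 μs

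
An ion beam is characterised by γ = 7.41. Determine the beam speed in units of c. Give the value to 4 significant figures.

β ≈ 0.9909

β = √(1 − 1/γ²) = √(1 − 1/7.41²) = √(0.981788) = 0.9909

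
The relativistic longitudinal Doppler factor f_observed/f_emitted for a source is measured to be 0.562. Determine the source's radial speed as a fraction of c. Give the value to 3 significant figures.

β ≈ 0.520

f_obs/f_src = √((1−β)/(1+β)) = 0.562  ⇒  (1−β)/(1+β) = 0.31584
β = |1 − D²|/(1 + D²) = |1 − 0.31584|/(1 + 0.31584) = 0.520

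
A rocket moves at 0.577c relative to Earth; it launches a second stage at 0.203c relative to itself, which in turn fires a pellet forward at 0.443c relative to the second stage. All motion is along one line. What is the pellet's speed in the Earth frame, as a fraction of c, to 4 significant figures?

Compose boost 2: (0.203 + 0.577)/(1 + 0.203×0.577) = 0.7800/1.11713 = 0.698217
Compose boost 3: (0.443 + 0.698217)/(1 + 0.443×0.698217) = 1.14122/1.30931 = 0.8716

u ≈ 0.8716c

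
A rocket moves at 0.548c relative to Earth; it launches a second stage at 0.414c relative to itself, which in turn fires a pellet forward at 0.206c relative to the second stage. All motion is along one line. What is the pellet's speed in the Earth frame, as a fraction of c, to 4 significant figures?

u ≈ 0.8524c

Compose boost 2: (0.414 + 0.548)/(1 + 0.414×0.548) = 0.9620/1.22687 = 0.784108
Compose boost 3: (0.206 + 0.784108)/(1 + 0.206×0.784108) = 0.990108/1.16153 = 0.8524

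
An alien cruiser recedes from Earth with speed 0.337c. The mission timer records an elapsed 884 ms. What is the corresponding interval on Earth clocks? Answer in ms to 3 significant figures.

γ = 1/√(1 − 0.337²) = 1.0621
Time dilation: Δt = γτ₀ = 1.0621 × 884 ms = 939 ms

Δt ≈ 939 ms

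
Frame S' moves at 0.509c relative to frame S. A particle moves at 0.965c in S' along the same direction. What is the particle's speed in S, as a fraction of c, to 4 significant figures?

Relativistic velocity addition: u = (u' + v)/(1 + u'v/c²)
= (0.965 + 0.509)/(1 + 0.965×0.509) = 1.474/1.49118 = 0.9885

u ≈ 0.9885c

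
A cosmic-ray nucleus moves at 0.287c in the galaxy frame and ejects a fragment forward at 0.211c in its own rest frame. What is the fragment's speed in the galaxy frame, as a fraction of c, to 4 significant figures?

Compose boost 2: (0.211 + 0.287)/(1 + 0.211×0.287) = 0.4980/1.06056 = 0.4696

u ≈ 0.4696c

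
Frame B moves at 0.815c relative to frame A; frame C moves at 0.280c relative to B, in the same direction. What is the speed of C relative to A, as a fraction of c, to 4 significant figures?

Compose boost 2: (0.280 + 0.815)/(1 + 0.280×0.815) = 1.095/1.22820 = 0.8915

u ≈ 0.8915c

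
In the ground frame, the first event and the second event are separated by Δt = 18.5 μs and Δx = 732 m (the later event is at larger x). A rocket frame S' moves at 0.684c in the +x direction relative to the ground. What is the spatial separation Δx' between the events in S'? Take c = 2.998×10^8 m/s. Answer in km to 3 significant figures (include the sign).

Δx' ≈ -4.20 km

γ = 1/√(1 − 0.684²) = 1.3708
Δx' = γ(Δx − vΔt) = 1.3708 × (732 m − 0.684×(2.998×10^8 m/s)×18.5×10^-6 s)
= 1.3708 × (-3061.7 m) = -4.20 km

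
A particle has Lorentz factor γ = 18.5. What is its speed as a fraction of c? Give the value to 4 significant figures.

β = √(1 − 1/γ²) = √(1 − 1/18.5²) = √(0.997078) = 0.9985

β ≈ 0.9985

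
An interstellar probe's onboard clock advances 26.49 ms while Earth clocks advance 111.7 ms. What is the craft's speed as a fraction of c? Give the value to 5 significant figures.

γ = Δt/τ₀ = 111.7/26.49 = 4.216686
β = √(1 − 1/γ²) = √(1 − 1/4.216686²) = 0.97147

β ≈ 0.97147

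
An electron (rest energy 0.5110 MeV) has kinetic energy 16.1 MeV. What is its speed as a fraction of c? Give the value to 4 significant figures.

γ = 1 + K/(m₀c²) = 1 + 16.1/0.5110 = 32.5068
β = √(1 − 1/γ²) = 0.9995

β ≈ 0.9995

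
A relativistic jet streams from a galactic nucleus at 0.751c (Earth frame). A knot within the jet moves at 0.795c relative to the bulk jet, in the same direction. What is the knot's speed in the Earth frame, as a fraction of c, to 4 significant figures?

Relativistic velocity addition: u = (u' + v)/(1 + u'v/c²)
= (0.795 + 0.751)/(1 + 0.795×0.751) = 1.546/1.59705 = 0.9680

u ≈ 0.9680c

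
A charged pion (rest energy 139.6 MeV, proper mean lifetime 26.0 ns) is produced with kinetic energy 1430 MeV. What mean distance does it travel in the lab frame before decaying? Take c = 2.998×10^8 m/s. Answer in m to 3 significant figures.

d ≈ 87.3 m

γ = 1 + K/(m₀c²) = 1 + 1430/139.6 = 11.244
β = √(1 − 1/γ²) = 0.99604
Dilated lifetime: γτ₀ = 11.244 × 26.0 ns = 292.33 ns
d = βc·γτ₀ = 0.99604 × (2.998×10^8 m/s) × 2.9233×10^-7 s = 87.3 m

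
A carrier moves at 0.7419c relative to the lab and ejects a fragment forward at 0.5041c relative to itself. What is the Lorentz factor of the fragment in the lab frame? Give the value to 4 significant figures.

u_lab = (0.5041 + 0.7419)/(1 + 0.5041×0.7419) = 1.2460/1.373992 = 0.9068468
γ = 1/√(1 − 0.9068468²) = 2.373

γ ≈ 2.373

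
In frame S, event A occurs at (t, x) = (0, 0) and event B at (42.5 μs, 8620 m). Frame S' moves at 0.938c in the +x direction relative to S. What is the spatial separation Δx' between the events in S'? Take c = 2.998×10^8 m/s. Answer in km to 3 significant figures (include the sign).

Δx' ≈ -9.61 km

γ = 1/√(1 − 0.938²) = 2.8849
Δx' = γ(Δx − vΔt) = 2.8849 × (8620 m − 0.938×(2.998×10^8 m/s)×42.5×10^-6 s)
= 2.8849 × (-3331.5 m) = -9.61 km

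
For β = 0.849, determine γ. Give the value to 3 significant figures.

γ ≈ 1.89

γ = 1/√(1 − β²) = 1/√(1 − 0.849²) = 1/√(0.27920) = 1.89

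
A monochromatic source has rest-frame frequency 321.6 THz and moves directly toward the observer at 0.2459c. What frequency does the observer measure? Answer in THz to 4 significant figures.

f_obs ≈ 413.4 THz

Relativistic Doppler: f_obs = f_src √((1+β)/(1−β))
= 321.6 × √(1.24590/0.754100) = 321.6 × 1.28537 = 413.4 THz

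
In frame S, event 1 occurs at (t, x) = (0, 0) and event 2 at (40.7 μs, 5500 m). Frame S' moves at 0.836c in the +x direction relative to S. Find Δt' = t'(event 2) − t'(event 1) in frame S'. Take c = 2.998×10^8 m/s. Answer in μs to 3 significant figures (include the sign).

γ = 1/√(1 − 0.836²) = 1.8224
Δt' = γ(Δt − vΔx/c²) = 1.8224 × (40.7 μs − 0.836×5500 m / (2.998×10^8 m/s))
= 1.8224 × (25.363 μs) = 46.2 μs

Δt' ≈ 46.2 μs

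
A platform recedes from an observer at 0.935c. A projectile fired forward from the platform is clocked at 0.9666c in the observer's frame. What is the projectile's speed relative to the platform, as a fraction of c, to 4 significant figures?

Inverse velocity addition: u' = (u − v)/(1 − uv/c²)
= (0.9666 − 0.935)/(1 − 0.9666×0.935) = 0.03160/0.0962290 = 0.3284

u' ≈ 0.3284c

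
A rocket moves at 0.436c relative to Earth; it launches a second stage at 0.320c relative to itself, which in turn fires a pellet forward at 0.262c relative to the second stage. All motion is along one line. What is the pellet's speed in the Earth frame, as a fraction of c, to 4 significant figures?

Compose boost 2: (0.320 + 0.436)/(1 + 0.320×0.436) = 0.7560/1.13952 = 0.663437
Compose boost 3: (0.262 + 0.663437)/(1 + 0.262×0.663437) = 0.925437/1.17382 = 0.7884

u ≈ 0.7884c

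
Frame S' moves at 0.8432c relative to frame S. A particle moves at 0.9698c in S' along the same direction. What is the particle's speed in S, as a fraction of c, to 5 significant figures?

u ≈ 0.99739c

Relativistic velocity addition: u = (u' + v)/(1 + u'v/c²)
= (0.9698 + 0.8432)/(1 + 0.9698×0.8432) = 1.8130/1.817735 = 0.99739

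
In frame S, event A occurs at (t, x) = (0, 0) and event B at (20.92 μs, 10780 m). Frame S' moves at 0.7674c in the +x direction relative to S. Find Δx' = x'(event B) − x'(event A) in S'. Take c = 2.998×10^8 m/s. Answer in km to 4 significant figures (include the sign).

Δx' ≈ 9.306 km

γ = 1/√(1 − 0.7674²) = 1.55965
Δx' = γ(Δx − vΔt) = 1.55965 × (10780 m − 0.7674×(2.998×10^8 m/s)×20.92×10^-6 s)
= 1.55965 × (5967.01 m) = 9.306 km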